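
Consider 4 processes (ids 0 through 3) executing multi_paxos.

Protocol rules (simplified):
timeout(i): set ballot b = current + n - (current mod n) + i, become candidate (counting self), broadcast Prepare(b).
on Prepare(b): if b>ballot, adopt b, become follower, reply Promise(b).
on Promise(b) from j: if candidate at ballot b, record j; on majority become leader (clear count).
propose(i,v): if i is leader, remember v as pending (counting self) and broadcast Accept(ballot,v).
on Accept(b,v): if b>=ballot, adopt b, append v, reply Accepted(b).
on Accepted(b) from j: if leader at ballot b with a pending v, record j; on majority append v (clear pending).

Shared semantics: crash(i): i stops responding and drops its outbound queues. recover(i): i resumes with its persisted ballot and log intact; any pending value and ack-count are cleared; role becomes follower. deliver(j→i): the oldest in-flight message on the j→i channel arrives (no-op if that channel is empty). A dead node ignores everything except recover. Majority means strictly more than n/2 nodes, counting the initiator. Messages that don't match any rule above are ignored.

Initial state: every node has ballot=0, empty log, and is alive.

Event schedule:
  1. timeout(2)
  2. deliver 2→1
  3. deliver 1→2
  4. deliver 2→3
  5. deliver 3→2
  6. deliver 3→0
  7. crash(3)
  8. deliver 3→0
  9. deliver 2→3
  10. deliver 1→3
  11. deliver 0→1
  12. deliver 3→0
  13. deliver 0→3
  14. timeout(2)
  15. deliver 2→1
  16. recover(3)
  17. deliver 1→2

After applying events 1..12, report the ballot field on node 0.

0

1. timeout(2):  <2:cand b6 ->
2. deliver 2→1:  <1:foll b6 ->
3. deliver 1→2:  nop
4. deliver 2→3:  <3:foll b6 ->
5. deliver 3→2:  <2:lead b6 ->
6. deliver 3→0:  nop
7. crash(3):  <3:✗foll b6 ->
8. deliver 3→0:  nop
9. deliver 2→3:  nop
10. deliver 1→3:  nop
11. deliver 0→1:  nop
12. deliver 3→0:  nop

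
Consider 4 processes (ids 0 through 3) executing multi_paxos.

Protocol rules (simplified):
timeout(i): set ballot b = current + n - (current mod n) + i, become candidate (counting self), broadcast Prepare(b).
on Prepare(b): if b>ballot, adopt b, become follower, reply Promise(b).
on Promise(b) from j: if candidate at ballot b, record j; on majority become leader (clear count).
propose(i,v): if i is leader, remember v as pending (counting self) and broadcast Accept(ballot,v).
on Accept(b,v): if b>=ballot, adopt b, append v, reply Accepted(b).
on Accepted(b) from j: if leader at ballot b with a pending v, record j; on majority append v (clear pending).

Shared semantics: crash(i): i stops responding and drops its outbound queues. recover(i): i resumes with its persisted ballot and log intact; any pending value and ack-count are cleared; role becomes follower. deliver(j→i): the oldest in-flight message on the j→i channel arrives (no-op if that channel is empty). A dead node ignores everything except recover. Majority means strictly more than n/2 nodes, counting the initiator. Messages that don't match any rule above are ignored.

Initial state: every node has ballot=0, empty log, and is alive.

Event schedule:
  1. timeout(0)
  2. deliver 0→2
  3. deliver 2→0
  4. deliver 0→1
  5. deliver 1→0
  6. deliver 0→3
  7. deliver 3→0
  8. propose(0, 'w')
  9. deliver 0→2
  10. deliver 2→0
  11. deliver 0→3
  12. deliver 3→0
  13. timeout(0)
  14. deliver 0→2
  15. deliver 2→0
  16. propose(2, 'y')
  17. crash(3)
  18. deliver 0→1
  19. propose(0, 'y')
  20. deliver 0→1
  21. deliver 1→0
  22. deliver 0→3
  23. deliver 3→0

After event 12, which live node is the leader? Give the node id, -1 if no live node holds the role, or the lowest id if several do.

0

e1 timeout(0): 0[cand,b=4,-]
e2 deliver 0→2: 2[foll,b=4,-]
e3 deliver 2→0: ·
e4 deliver 0→1: 1[foll,b=4,-]
e5 deliver 1→0: 0[lead,b=4,-]
e6 deliver 0→3: 3[foll,b=4,-]
e7 deliver 3→0: ·
e8 propose(0,'w'): ·
e9 deliver 0→2: 2[foll,b=4,w]
e10 deliver 2→0: ·
e11 deliver 0→3: 3[foll,b=4,w]
e12 deliver 3→0: 0[lead,b=4,w]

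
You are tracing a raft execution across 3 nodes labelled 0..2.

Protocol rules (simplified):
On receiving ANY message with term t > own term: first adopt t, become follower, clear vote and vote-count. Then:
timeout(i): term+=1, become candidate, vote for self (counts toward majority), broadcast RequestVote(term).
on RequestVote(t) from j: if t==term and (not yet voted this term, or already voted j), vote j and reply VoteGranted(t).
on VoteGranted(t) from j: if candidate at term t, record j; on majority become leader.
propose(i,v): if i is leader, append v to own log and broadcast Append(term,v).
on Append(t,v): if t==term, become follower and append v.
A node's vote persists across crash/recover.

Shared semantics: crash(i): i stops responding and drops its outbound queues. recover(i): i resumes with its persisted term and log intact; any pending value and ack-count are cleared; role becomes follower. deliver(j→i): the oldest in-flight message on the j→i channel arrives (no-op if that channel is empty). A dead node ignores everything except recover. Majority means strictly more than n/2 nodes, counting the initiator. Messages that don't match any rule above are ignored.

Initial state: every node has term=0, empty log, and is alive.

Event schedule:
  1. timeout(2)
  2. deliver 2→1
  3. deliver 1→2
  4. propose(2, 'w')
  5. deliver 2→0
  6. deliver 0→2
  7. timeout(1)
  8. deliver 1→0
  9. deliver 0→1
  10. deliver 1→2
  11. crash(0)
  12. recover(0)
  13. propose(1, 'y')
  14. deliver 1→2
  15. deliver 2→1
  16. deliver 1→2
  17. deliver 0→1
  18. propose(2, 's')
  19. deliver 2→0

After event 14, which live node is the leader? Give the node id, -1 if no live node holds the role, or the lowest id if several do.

after 1 — timeout(2): n2:cand/t1/[-]
after 2 — deliver 2→1: n1:foll/t1/[-]
after 3 — deliver 1→2: n2:lead/t1/[-]
after 4 — propose(2,'w'): n2:lead/t1/[w]
after 5 — deliver 2→0: n0:foll/t1/[-]
after 6 — deliver 0→2: ·
after 7 — timeout(1): n1:cand/t2/[-]
after 8 — deliver 1→0: n0:foll/t2/[-]
after 9 — deliver 0→1: n1:lead/t2/[-]
after 10 — deliver 1→2: n2:foll/t2/[w]
after 11 — crash(0): n0:✗foll/t2/[-]
after 12 — recover(0): n0:foll/t2/[-]
after 13 — propose(1,'y'): n1:lead/t2/[y]
after 14 — deliver 1→2: n2:foll/t2/[w,y]

1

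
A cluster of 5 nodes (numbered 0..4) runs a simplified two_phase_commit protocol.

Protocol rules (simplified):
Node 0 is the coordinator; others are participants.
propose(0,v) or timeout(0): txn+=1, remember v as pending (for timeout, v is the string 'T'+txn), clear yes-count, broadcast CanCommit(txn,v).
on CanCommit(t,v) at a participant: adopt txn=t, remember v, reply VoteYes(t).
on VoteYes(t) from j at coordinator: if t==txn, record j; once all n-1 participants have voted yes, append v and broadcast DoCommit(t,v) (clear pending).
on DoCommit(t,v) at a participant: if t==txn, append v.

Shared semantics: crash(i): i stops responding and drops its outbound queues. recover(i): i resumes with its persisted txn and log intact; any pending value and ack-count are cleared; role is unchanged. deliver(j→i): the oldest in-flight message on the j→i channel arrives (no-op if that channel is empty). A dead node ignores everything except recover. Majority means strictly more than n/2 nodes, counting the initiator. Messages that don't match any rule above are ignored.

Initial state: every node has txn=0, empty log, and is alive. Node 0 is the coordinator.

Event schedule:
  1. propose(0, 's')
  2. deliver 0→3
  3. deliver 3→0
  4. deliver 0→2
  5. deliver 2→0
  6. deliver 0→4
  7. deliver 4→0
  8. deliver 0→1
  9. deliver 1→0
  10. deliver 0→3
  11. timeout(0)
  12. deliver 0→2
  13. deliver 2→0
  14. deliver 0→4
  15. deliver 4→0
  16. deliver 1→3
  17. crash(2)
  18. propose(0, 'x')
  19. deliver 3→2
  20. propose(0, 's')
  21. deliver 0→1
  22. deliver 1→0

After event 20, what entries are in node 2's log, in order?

s

after 1 — propose(0,'s'): n0:coor/t1/[-]
after 2 — deliver 0→3: n3:part/t1/[-]
after 3 — deliver 3→0: ·
after 4 — deliver 0→2: n2:part/t1/[-]
after 5 — deliver 2→0: ·
after 6 — deliver 0→4: n4:part/t1/[-]
after 7 — deliver 4→0: ·
after 8 — deliver 0→1: n1:part/t1/[-]
after 9 — deliver 1→0: n0:coor/t1/[s]
after 10 — deliver 0→3: n3:part/t1/[s]
after 11 — timeout(0): n0:coor/t2/[s]
after 12 — deliver 0→2: n2:part/t1/[s]
after 13 — deliver 2→0: ·
after 14 — deliver 0→4: n4:part/t1/[s]
after 15 — deliver 4→0: ·
after 16 — deliver 1→3: ·
after 17 — crash(2): n2:✗part/t1/[s]
after 18 — propose(0,'x'): n0:coor/t3/[s]
after 19 — deliver 3→2: ·
after 20 — propose(0,'s'): n0:coor/t4/[s]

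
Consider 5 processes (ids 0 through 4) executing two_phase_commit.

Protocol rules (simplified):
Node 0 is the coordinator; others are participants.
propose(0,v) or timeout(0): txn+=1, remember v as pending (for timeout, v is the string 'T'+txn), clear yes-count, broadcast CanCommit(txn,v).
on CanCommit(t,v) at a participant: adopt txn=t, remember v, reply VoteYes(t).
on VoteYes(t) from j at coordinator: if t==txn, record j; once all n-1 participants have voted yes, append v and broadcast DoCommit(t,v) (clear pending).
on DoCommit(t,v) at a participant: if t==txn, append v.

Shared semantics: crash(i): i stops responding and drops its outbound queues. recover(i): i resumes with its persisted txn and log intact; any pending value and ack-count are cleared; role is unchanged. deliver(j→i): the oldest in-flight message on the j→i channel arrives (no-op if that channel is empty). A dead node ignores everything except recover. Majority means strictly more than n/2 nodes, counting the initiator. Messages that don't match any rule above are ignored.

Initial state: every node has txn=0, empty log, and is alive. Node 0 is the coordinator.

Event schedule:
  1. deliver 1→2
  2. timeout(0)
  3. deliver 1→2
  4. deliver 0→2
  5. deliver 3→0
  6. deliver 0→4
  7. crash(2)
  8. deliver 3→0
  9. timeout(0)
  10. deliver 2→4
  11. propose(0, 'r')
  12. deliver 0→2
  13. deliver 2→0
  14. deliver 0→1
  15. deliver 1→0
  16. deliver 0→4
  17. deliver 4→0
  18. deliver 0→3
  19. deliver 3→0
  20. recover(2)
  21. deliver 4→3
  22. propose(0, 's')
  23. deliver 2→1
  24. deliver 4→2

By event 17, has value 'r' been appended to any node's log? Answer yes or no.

no

after 1 — deliver 1→2: ·
after 2 — timeout(0): n0:coor/t1/[-]
after 3 — deliver 1→2: ·
after 4 — deliver 0→2: n2:part/t1/[-]
after 5 — deliver 3→0: ·
after 6 — deliver 0→4: n4:part/t1/[-]
after 7 — crash(2): n2:✗part/t1/[-]
after 8 — deliver 3→0: ·
after 9 — timeout(0): n0:coor/t2/[-]
after 10 — deliver 2→4: ·
after 11 — propose(0,'r'): n0:coor/t3/[-]
after 12 — deliver 0→2: ·
after 13 — deliver 2→0: ·
after 14 — deliver 0→1: n1:part/t1/[-]
after 15 — deliver 1→0: ·
after 16 — deliver 0→4: n4:part/t2/[-]
after 17 — deliver 4→0: ·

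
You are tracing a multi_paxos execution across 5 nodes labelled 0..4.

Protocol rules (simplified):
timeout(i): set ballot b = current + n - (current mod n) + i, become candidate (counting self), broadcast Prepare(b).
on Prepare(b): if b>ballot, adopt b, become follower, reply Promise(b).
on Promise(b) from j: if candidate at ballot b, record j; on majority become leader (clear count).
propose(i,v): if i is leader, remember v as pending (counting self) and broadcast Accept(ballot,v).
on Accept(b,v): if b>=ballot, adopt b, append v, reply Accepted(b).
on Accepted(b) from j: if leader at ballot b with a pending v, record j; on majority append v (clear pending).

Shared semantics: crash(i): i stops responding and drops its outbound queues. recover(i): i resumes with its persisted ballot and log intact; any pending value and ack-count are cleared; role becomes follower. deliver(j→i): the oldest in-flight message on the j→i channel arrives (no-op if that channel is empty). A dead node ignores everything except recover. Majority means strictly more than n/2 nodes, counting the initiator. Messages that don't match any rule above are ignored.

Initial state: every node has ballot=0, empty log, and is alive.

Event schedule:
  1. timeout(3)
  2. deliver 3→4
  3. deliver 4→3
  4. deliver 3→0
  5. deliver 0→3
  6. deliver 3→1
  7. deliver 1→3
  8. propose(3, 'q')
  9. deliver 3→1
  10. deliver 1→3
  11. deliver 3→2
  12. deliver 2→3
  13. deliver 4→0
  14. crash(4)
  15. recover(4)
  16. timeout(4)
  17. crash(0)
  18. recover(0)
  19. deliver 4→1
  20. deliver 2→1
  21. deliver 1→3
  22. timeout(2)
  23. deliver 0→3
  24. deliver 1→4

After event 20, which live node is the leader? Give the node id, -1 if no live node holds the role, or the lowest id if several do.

3

e1 timeout(3): 3[cand,b=8,-]
e2 deliver 3→4: 4[foll,b=8,-]
e3 deliver 4→3: ·
e4 deliver 3→0: 0[foll,b=8,-]
e5 deliver 0→3: 3[lead,b=8,-]
e6 deliver 3→1: 1[foll,b=8,-]
e7 deliver 1→3: ·
e8 propose(3,'q'): ·
e9 deliver 3→1: 1[foll,b=8,q]
e10 deliver 1→3: ·
e11 deliver 3→2: 2[foll,b=8,-]
e12 deliver 2→3: ·
e13 deliver 4→0: ·
e14 crash(4): 4[✗foll,b=8,-]
e15 recover(4): 4[foll,b=8,-]
e16 timeout(4): 4[cand,b=14,-]
e17 crash(0): 0[✗foll,b=8,-]
e18 recover(0): 0[foll,b=8,-]
e19 deliver 4→1: 1[foll,b=14,q]
e20 deliver 2→1: ·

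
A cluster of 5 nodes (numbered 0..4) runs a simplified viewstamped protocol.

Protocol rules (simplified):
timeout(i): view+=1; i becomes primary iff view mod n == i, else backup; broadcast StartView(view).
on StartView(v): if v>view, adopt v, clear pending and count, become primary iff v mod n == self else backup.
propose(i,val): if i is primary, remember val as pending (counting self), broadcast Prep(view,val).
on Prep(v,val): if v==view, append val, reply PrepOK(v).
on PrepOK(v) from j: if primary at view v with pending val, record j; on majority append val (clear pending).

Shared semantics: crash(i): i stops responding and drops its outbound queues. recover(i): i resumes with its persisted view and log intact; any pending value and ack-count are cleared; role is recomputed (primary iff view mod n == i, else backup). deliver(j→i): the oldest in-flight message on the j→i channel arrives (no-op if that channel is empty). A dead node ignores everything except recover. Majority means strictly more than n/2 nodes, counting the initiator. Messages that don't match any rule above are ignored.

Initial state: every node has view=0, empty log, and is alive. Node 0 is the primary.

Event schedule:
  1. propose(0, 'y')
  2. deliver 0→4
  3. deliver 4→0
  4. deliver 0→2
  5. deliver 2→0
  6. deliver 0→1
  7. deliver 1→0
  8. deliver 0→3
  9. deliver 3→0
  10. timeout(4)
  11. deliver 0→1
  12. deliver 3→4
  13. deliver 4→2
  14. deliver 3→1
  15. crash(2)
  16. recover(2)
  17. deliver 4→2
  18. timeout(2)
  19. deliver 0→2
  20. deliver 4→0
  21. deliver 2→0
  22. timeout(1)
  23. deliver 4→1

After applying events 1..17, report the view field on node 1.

step 1 propose(0,'y'): —
step 2 deliver 0→4: 4={back,v=0,log=y}
step 3 deliver 4→0: —
step 4 deliver 0→2: 2={back,v=0,log=y}
step 5 deliver 2→0: 0={prim,v=0,log=y}
step 6 deliver 0→1: 1={back,v=0,log=y}
step 7 deliver 1→0: —
step 8 deliver 0→3: 3={back,v=0,log=y}
step 9 deliver 3→0: —
step 10 timeout(4): 4={back,v=1,log=y}
step 11 deliver 0→1: —
step 12 deliver 3→4: —
step 13 deliver 4→2: 2={back,v=1,log=y}
step 14 deliver 3→1: —
step 15 crash(2): 2={✗back,v=1,log=y}
step 16 recover(2): 2={back,v=1,log=y}
step 17 deliver 4→2: —

0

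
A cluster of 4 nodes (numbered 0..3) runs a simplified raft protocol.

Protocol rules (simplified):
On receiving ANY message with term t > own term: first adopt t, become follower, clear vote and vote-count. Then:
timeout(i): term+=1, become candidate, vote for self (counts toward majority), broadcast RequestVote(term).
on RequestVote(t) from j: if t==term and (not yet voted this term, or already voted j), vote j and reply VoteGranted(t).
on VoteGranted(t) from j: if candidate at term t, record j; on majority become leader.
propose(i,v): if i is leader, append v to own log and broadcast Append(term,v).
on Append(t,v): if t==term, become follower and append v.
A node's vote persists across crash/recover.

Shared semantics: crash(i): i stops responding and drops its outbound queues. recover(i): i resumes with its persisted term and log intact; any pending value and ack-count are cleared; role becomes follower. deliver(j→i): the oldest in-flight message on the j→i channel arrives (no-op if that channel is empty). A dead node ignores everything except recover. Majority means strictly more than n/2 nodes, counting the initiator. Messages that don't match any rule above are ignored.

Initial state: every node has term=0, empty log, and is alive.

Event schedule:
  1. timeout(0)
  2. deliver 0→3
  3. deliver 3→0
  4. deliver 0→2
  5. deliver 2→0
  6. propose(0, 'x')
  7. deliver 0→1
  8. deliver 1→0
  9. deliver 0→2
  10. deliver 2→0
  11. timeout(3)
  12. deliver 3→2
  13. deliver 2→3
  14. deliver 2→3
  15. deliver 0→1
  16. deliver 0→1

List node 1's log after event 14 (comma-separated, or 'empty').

[1] timeout(0) → N0(cand t1 [-])
[2] deliver 0→3 → N3(foll t1 [-])
[3] deliver 3→0 → ∅
[4] deliver 0→2 → N2(foll t1 [-])
[5] deliver 2→0 → N0(lead t1 [-])
[6] propose(0,'x') → N0(lead t1 [x])
[7] deliver 0→1 → N1(foll t1 [-])
[8] deliver 1→0 → ∅
[9] deliver 0→2 → N2(foll t1 [x])
[10] deliver 2→0 → ∅
[11] timeout(3) → N3(cand t2 [-])
[12] deliver 3→2 → N2(foll t2 [x])
[13] deliver 2→3 → ∅
[14] deliver 2→3 → ∅

empty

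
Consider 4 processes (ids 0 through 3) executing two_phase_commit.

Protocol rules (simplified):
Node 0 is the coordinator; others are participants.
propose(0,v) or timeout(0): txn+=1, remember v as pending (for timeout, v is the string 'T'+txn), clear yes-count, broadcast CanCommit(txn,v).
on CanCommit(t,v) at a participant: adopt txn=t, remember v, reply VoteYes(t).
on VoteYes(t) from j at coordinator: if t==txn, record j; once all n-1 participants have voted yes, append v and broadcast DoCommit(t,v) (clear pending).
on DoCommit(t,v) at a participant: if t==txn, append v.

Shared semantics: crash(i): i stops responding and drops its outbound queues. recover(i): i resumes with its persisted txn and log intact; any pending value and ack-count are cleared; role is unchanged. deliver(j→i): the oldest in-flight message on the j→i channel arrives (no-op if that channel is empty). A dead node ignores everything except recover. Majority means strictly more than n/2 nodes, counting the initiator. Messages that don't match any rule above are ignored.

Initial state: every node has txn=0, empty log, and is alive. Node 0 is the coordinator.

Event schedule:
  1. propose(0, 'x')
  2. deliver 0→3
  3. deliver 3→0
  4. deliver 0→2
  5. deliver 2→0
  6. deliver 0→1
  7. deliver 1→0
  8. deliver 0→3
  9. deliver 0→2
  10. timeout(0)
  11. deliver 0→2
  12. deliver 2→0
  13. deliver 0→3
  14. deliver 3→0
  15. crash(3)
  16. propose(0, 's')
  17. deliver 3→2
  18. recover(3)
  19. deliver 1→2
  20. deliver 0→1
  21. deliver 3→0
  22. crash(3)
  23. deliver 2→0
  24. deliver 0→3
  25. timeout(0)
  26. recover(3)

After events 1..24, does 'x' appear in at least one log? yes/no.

1. propose(0,'x'):  <0:coor t1 ->
2. deliver 0→3:  <3:part t1 ->
3. deliver 3→0:  nop
4. deliver 0→2:  <2:part t1 ->
5. deliver 2→0:  nop
6. deliver 0→1:  <1:part t1 ->
7. deliver 1→0:  <0:coor t1 x>
8. deliver 0→3:  <3:part t1 x>
9. deliver 0→2:  <2:part t1 x>
10. timeout(0):  <0:coor t2 x>
11. deliver 0→2:  <2:part t2 x>
12. deliver 2→0:  nop
13. deliver 0→3:  <3:part t2 x>
14. deliver 3→0:  nop
15. crash(3):  <3:✗part t2 x>
16. propose(0,'s'):  <0:coor t3 x>
17. deliver 3→2:  nop
18. recover(3):  <3:part t2 x>
19. deliver 1→2:  nop
20. deliver 0→1:  <1:part t1 x>
21. deliver 3→0:  nop
22. crash(3):  <3:✗part t2 x>
23. deliver 2→0:  nop
24. deliver 0→3:  nop

yes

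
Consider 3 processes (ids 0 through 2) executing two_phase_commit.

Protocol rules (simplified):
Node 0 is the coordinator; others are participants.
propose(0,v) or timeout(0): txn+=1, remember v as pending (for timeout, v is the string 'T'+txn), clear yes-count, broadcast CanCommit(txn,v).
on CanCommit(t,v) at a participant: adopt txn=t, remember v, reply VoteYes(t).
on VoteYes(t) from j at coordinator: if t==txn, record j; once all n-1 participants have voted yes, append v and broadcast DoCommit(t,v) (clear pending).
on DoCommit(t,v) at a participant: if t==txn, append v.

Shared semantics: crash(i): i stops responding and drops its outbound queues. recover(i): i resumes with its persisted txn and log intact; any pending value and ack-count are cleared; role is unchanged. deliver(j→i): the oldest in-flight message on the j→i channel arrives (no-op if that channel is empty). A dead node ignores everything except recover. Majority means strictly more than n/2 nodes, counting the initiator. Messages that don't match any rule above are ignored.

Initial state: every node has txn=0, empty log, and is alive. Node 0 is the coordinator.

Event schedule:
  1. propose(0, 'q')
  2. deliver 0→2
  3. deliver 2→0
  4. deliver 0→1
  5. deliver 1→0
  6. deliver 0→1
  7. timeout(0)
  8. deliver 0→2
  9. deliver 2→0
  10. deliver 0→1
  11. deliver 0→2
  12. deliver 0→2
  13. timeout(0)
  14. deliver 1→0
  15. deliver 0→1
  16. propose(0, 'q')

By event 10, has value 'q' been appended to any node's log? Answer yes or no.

yes

after 1 — propose(0,'q'): n0:coor/t1/[-]
after 2 — deliver 0→2: n2:part/t1/[-]
after 3 — deliver 2→0: ·
after 4 — deliver 0→1: n1:part/t1/[-]
after 5 — deliver 1→0: n0:coor/t1/[q]
after 6 — deliver 0→1: n1:part/t1/[q]
after 7 — timeout(0): n0:coor/t2/[q]
after 8 — deliver 0→2: n2:part/t1/[q]
after 9 — deliver 2→0: ·
after 10 — deliver 0→1: n1:part/t2/[q]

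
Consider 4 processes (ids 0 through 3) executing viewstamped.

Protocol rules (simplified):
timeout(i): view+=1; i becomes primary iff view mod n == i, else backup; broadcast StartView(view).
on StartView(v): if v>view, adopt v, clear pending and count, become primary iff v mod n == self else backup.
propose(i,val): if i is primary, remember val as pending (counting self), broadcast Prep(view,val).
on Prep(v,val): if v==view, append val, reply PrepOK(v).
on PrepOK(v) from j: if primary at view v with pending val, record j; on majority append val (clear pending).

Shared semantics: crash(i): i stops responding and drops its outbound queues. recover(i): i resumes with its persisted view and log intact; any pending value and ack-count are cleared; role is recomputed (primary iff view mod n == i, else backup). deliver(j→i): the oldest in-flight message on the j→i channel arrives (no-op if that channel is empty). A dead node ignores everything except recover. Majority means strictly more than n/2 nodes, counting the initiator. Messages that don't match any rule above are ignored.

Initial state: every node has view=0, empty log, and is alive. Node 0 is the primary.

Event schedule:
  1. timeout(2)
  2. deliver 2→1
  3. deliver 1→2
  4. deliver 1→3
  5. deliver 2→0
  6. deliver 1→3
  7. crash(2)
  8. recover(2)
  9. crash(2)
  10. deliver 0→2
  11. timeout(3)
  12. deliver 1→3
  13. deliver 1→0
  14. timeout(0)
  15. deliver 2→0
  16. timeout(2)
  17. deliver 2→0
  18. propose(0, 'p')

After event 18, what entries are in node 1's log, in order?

[1] timeout(2) → N2(back v1 [-])
[2] deliver 2→1 → N1(prim v1 [-])
[3] deliver 1→2 → ∅
[4] deliver 1→3 → ∅
[5] deliver 2→0 → N0(back v1 [-])
[6] deliver 1→3 → ∅
[7] crash(2) → N2(✗back v1 [-])
[8] recover(2) → N2(back v1 [-])
[9] crash(2) → N2(✗back v1 [-])
[10] deliver 0→2 → ∅
[11] timeout(3) → N3(back v1 [-])
[12] deliver 1→3 → ∅
[13] deliver 1→0 → ∅
[14] timeout(0) → N0(back v2 [-])
[15] deliver 2→0 → ∅
[16] timeout(2) → ∅
[17] deliver 2→0 → ∅
[18] propose(0,'p') → ∅

empty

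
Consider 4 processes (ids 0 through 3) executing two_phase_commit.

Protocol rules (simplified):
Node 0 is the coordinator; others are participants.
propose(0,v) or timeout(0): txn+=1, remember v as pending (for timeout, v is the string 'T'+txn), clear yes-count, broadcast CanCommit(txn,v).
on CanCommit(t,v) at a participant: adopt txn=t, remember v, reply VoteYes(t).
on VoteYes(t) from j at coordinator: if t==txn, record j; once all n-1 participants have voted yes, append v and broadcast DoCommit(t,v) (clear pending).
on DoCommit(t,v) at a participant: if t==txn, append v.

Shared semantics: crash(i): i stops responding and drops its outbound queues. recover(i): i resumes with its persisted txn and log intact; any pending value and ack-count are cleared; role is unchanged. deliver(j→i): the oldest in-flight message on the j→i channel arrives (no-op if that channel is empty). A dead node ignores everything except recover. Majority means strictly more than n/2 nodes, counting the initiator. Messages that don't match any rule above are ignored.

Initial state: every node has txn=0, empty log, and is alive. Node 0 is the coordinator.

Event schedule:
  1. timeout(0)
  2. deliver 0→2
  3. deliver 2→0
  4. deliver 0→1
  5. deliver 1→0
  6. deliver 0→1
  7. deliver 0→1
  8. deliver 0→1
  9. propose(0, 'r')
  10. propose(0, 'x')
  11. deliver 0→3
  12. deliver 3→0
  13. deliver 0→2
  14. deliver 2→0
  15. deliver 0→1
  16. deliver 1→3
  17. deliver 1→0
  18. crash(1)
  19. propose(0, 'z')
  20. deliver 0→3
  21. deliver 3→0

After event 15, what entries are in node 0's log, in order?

after 1 — timeout(0): n0:coor/t1/[-]
after 2 — deliver 0→2: n2:part/t1/[-]
after 3 — deliver 2→0: ·
after 4 — deliver 0→1: n1:part/t1/[-]
after 5 — deliver 1→0: ·
after 6 — deliver 0→1: ·
after 7 — deliver 0→1: ·
after 8 — deliver 0→1: ·
after 9 — propose(0,'r'): n0:coor/t2/[-]
after 10 — propose(0,'x'): n0:coor/t3/[-]
after 11 — deliver 0→3: n3:part/t1/[-]
after 12 — deliver 3→0: ·
after 13 — deliver 0→2: n2:part/t2/[-]
after 14 — deliver 2→0: ·
after 15 — deliver 0→1: n1:part/t2/[-]

empty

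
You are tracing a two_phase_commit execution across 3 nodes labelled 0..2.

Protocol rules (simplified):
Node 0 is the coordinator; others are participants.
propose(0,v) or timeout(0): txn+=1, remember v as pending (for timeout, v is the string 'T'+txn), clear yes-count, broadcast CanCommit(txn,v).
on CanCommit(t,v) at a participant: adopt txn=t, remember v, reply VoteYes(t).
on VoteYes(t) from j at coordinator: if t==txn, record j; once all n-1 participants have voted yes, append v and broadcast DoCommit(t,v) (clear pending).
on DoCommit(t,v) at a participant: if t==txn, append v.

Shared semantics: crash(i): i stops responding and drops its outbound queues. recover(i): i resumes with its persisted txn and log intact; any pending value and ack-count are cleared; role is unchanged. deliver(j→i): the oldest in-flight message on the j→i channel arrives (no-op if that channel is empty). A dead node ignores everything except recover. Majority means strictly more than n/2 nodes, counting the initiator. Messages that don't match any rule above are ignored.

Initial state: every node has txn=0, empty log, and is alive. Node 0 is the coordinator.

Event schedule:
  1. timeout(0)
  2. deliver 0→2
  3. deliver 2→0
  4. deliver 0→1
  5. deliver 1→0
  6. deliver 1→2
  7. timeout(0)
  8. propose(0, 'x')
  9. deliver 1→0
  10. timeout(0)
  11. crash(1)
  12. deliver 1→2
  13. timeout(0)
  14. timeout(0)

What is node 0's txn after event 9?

3

after 1 — timeout(0): n0:coor/t1/[-]
after 2 — deliver 0→2: n2:part/t1/[-]
after 3 — deliver 2→0: ·
after 4 — deliver 0→1: n1:part/t1/[-]
after 5 — deliver 1→0: n0:coor/t1/[T1]
after 6 — deliver 1→2: ·
after 7 — timeout(0): n0:coor/t2/[T1]
after 8 — propose(0,'x'): n0:coor/t3/[T1]
after 9 — deliver 1→0: ·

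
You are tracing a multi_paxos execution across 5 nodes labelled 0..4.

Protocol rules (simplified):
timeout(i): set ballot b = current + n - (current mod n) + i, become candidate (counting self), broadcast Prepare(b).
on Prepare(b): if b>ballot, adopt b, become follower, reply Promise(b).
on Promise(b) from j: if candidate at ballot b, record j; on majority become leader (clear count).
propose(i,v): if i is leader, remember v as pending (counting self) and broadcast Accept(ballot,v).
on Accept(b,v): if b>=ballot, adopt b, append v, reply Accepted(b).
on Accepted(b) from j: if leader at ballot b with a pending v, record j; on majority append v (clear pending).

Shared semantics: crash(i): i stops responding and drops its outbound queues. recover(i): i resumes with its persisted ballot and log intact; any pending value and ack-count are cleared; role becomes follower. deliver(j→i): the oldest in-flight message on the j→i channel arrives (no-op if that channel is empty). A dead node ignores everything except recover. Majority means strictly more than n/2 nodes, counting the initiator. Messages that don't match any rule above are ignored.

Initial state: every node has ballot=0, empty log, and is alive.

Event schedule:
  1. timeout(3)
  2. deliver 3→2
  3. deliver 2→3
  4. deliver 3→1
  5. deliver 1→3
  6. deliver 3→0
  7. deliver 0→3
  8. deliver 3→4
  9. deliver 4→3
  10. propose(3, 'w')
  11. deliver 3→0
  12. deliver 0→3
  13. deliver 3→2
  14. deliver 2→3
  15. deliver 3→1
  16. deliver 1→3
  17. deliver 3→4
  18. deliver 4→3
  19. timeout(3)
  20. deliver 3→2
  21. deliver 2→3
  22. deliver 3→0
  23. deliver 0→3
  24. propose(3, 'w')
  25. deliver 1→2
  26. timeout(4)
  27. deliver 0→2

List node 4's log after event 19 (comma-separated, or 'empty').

1. timeout(3):  <3:cand b8 ->
2. deliver 3→2:  <2:foll b8 ->
3. deliver 2→3:  nop
4. deliver 3→1:  <1:foll b8 ->
5. deliver 1→3:  <3:lead b8 ->
6. deliver 3→0:  <0:foll b8 ->
7. deliver 0→3:  nop
8. deliver 3→4:  <4:foll b8 ->
9. deliver 4→3:  nop
10. propose(3,'w'):  nop
11. deliver 3→0:  <0:foll b8 w>
12. deliver 0→3:  nop
13. deliver 3→2:  <2:foll b8 w>
14. deliver 2→3:  <3:lead b8 w>
15. deliver 3→1:  <1:foll b8 w>
16. deliver 1→3:  nop
17. deliver 3→4:  <4:foll b8 w>
18. deliver 4→3:  nop
19. timeout(3):  <3:cand b13 w>

w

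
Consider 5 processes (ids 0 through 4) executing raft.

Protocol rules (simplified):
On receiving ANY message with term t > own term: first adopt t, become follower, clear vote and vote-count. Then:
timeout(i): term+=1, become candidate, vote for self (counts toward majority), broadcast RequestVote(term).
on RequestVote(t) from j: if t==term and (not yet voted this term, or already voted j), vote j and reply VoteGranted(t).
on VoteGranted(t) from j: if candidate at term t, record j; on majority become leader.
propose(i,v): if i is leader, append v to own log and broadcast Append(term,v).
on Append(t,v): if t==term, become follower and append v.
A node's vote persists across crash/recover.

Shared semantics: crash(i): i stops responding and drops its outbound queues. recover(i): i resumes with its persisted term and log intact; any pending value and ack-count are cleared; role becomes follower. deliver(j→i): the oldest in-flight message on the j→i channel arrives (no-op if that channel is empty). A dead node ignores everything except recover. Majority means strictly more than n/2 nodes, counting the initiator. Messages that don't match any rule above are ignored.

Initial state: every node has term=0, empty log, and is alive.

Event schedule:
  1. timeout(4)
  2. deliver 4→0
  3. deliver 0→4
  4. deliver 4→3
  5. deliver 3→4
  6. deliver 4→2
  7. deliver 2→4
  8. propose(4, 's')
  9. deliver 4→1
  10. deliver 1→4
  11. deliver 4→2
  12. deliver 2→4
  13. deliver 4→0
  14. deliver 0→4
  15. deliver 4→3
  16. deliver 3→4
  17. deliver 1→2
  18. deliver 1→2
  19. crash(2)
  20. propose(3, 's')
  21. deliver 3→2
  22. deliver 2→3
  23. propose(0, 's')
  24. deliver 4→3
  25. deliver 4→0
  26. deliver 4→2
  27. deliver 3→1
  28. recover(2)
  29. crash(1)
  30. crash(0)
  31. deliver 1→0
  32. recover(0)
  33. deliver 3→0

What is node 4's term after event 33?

1

after 1 — timeout(4): n4:cand/t1/[-]
after 2 — deliver 4→0: n0:foll/t1/[-]
after 3 — deliver 0→4: ·
after 4 — deliver 4→3: n3:foll/t1/[-]
after 5 — deliver 3→4: n4:lead/t1/[-]
after 6 — deliver 4→2: n2:foll/t1/[-]
after 7 — deliver 2→4: ·
after 8 — propose(4,'s'): n4:lead/t1/[s]
after 9 — deliver 4→1: n1:foll/t1/[-]
after 10 — deliver 1→4: ·
after 11 — deliver 4→2: n2:foll/t1/[s]
after 12 — deliver 2→4: ·
after 13 — deliver 4→0: n0:foll/t1/[s]
after 14 — deliver 0→4: ·
after 15 — deliver 4→3: n3:foll/t1/[s]
after 16 — deliver 3→4: ·
after 17 — deliver 1→2: ·
after 18 — deliver 1→2: ·
after 19 — crash(2): n2:✗foll/t1/[s]
after 20 — propose(3,'s'): ·
after 21 — deliver 3→2: ·
after 22 — deliver 2→3: ·
after 23 — propose(0,'s'): ·
after 24 — deliver 4→3: ·
after 25 — deliver 4→0: ·
after 26 — deliver 4→2: ·
after 27 — deliver 3→1: ·
after 28 — recover(2): n2:foll/t1/[s]
after 29 — crash(1): n1:✗foll/t1/[-]
after 30 — crash(0): n0:✗foll/t1/[s]
after 31 — deliver 1→0: ·
after 32 — recover(0): n0:foll/t1/[s]
after 33 — deliver 3→0: ·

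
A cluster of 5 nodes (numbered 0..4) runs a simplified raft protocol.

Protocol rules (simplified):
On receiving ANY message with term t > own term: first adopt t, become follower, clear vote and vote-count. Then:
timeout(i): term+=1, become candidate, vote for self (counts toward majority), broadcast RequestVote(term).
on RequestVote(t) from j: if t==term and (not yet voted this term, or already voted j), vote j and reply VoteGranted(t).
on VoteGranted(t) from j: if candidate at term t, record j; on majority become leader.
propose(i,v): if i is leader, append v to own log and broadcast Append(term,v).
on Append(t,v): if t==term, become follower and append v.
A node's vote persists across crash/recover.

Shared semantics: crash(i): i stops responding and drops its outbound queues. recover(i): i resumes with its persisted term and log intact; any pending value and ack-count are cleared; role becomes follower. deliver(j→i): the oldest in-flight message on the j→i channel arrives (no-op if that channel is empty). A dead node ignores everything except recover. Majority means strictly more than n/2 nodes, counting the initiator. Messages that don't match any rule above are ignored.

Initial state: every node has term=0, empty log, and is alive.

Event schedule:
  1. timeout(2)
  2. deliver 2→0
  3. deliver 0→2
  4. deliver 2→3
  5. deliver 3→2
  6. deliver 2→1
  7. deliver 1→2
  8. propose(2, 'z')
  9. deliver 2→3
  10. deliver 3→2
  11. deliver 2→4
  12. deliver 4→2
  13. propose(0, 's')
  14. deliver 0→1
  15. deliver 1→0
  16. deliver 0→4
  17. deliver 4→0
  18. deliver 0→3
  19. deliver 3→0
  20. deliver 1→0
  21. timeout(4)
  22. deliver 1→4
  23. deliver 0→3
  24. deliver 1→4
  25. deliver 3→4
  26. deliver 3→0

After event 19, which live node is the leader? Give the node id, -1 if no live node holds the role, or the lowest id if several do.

after 1 — timeout(2): n2:cand/t1/[-]
after 2 — deliver 2→0: n0:foll/t1/[-]
after 3 — deliver 0→2: ·
after 4 — deliver 2→3: n3:foll/t1/[-]
after 5 — deliver 3→2: n2:lead/t1/[-]
after 6 — deliver 2→1: n1:foll/t1/[-]
after 7 — deliver 1→2: ·
after 8 — propose(2,'z'): n2:lead/t1/[z]
after 9 — deliver 2→3: n3:foll/t1/[z]
after 10 — deliver 3→2: ·
after 11 — deliver 2→4: n4:foll/t1/[-]
after 12 — deliver 4→2: ·
after 13 — propose(0,'s'): ·
after 14 — deliver 0→1: ·
after 15 — deliver 1→0: ·
after 16 — deliver 0→4: ·
after 17 — deliver 4→0: ·
after 18 — deliver 0→3: ·
after 19 — deliver 3→0: ·

2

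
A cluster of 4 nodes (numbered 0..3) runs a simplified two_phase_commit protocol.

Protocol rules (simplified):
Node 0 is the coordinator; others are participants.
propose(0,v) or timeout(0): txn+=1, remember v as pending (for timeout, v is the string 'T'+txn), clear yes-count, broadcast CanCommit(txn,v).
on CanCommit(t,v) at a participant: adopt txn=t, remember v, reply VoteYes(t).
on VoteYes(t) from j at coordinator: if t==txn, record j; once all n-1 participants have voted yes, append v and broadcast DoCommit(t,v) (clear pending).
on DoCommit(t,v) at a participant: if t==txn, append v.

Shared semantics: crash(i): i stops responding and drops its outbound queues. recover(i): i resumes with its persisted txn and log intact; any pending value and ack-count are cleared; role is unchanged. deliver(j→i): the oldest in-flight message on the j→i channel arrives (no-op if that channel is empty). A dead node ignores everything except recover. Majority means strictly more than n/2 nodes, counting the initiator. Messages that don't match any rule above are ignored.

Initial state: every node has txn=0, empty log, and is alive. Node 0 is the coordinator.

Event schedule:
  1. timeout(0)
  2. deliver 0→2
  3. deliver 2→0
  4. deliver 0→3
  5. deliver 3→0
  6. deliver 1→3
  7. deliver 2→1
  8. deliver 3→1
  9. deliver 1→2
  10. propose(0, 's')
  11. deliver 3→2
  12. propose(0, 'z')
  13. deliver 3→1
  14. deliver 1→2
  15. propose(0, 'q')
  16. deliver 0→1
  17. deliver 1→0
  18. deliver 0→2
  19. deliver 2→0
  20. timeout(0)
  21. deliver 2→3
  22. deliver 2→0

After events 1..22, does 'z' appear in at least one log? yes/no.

step 1 timeout(0): 0={coor,t=1,log=-}
step 2 deliver 0→2: 2={part,t=1,log=-}
step 3 deliver 2→0: —
step 4 deliver 0→3: 3={part,t=1,log=-}
step 5 deliver 3→0: —
step 6 deliver 1→3: —
step 7 deliver 2→1: —
step 8 deliver 3→1: —
step 9 deliver 1→2: —
step 10 propose(0,'s'): 0={coor,t=2,log=-}
step 11 deliver 3→2: —
step 12 propose(0,'z'): 0={coor,t=3,log=-}
step 13 deliver 3→1: —
step 14 deliver 1→2: —
step 15 propose(0,'q'): 0={coor,t=4,log=-}
step 16 deliver 0→1: 1={part,t=1,log=-}
step 17 deliver 1→0: —
step 18 deliver 0→2: 2={part,t=2,log=-}
step 19 deliver 2→0: —
step 20 timeout(0): 0={coor,t=5,log=-}
step 21 deliver 2→3: —
step 22 deliver 2→0: —

no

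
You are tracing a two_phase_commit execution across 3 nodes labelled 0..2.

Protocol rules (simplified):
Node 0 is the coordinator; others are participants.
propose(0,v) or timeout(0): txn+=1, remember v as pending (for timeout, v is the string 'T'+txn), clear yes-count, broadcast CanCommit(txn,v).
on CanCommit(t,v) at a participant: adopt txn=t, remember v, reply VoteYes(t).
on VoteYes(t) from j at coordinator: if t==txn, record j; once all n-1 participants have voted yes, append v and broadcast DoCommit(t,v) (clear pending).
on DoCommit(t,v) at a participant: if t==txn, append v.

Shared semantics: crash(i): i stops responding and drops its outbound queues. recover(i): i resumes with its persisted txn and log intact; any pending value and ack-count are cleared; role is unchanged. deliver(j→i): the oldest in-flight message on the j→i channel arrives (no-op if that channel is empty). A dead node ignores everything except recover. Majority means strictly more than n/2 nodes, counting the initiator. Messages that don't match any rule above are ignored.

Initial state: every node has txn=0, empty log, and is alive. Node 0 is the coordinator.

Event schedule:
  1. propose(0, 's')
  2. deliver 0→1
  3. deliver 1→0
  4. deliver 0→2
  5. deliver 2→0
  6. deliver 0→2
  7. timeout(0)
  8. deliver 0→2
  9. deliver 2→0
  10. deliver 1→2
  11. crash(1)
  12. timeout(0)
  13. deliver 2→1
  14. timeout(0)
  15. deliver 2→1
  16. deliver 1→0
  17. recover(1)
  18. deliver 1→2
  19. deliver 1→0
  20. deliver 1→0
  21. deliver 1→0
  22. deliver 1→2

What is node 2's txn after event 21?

2

after 1 — propose(0,'s'): n0:coor/t1/[-]
after 2 — deliver 0→1: n1:part/t1/[-]
after 3 — deliver 1→0: ·
after 4 — deliver 0→2: n2:part/t1/[-]
after 5 — deliver 2→0: n0:coor/t1/[s]
after 6 — deliver 0→2: n2:part/t1/[s]
after 7 — timeout(0): n0:coor/t2/[s]
after 8 — deliver 0→2: n2:part/t2/[s]
after 9 — deliver 2→0: ·
after 10 — deliver 1→2: ·
after 11 — crash(1): n1:✗part/t1/[-]
after 12 — timeout(0): n0:coor/t3/[s]
after 13 — deliver 2→1: ·
after 14 — timeout(0): n0:coor/t4/[s]
after 15 — deliver 2→1: ·
after 16 — deliver 1→0: ·
after 17 — recover(1): n1:part/t1/[-]
after 18 — deliver 1→2: ·
after 19 — deliver 1→0: ·
after 20 — deliver 1→0: ·
after 21 — deliver 1→0: ·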